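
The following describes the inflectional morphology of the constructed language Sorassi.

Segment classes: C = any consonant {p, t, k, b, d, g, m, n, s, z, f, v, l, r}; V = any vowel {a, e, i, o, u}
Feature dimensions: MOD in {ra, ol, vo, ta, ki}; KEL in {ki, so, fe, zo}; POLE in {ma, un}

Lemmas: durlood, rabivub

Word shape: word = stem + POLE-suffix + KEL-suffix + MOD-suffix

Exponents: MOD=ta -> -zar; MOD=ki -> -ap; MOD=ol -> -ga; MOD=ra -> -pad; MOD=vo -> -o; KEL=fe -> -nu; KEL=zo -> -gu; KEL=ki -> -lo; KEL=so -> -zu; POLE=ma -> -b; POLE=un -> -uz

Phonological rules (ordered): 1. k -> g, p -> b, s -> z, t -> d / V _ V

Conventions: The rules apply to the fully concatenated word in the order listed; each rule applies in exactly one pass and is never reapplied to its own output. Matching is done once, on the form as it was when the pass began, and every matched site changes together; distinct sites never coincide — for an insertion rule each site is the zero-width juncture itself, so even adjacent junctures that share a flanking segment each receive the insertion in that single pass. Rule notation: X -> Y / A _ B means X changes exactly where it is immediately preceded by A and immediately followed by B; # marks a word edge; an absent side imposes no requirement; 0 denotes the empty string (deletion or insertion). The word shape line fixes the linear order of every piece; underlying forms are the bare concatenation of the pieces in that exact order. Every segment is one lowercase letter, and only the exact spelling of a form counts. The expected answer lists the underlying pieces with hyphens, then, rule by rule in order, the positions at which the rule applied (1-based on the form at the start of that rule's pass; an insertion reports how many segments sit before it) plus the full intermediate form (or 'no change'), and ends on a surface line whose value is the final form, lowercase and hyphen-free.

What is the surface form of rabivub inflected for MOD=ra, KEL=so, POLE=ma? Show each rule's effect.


underlying: rabivub-b-zu-pad
1. k -> g, p -> b, s -> z, t -> d / V _ V: fires at position(s) 11: rabivubbzubad
surface: rabivubbzubad


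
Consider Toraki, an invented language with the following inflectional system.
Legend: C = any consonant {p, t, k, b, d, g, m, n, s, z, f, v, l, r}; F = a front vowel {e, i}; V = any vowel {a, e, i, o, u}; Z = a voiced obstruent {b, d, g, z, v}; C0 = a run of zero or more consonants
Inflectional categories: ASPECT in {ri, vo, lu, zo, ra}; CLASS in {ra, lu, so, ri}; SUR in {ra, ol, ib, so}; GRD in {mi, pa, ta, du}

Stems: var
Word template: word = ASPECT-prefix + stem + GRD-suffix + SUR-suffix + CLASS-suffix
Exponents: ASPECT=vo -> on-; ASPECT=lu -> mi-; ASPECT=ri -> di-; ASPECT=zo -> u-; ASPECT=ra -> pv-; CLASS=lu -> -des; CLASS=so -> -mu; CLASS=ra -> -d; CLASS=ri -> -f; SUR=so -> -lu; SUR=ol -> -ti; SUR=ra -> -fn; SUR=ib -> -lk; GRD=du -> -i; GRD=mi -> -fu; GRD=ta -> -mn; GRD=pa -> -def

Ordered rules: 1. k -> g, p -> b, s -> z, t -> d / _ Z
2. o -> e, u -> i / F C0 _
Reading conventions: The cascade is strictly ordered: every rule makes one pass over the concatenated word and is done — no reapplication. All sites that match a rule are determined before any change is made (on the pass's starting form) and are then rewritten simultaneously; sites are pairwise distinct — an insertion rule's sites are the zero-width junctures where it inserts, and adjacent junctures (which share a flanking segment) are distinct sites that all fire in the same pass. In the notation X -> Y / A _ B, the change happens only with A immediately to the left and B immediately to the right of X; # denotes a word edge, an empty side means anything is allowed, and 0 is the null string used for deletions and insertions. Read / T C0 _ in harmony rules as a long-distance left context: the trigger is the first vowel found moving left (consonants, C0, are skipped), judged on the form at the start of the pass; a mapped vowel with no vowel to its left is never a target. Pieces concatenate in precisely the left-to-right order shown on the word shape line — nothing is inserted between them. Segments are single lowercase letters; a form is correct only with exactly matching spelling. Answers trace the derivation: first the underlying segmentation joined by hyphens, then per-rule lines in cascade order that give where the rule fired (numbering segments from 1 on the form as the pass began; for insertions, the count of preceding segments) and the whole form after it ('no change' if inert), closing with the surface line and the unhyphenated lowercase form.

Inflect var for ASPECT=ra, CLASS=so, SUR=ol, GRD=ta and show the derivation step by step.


underlying: pv-var-mn-ti-mu
1. k -> g, p -> b, s -> z, t -> d / _ Z: fires at position(s) 1: bvvarmntimu
2. o -> e, u -> i / F C0 _: fires at position(s) 11: bvvarmntimi
surface: bvvarmntimi


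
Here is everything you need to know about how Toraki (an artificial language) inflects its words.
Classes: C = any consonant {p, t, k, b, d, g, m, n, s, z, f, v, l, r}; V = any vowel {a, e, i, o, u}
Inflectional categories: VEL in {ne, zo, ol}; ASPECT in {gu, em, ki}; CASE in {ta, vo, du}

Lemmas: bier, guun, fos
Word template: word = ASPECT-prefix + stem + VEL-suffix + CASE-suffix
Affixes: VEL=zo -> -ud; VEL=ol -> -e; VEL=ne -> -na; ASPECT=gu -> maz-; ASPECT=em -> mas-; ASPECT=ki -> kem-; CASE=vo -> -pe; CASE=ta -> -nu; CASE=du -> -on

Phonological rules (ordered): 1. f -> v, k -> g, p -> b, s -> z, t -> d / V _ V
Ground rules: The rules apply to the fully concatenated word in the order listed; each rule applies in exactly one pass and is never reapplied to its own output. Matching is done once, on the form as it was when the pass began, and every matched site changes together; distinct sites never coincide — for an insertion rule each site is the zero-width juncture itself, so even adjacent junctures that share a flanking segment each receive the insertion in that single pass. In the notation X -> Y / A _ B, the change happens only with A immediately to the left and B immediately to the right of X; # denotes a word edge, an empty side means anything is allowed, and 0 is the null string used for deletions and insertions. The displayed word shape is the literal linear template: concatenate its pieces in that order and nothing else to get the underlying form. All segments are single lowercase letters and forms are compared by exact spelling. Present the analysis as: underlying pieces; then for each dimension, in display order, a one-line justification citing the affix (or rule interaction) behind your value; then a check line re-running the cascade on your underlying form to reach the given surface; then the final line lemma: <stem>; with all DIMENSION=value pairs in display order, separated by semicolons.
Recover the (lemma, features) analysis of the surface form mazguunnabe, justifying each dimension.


underlying: maz-guun-na-pe
VEL=ne - signalled by the affix -na
ASPECT=gu - signalled by the affix maz-
CASE=vo - signalled by the affix -pe
check: mazguunnape -> mazguunnabe
lemma: guun; VEL=ne; ASPECT=gu; CASE=vo


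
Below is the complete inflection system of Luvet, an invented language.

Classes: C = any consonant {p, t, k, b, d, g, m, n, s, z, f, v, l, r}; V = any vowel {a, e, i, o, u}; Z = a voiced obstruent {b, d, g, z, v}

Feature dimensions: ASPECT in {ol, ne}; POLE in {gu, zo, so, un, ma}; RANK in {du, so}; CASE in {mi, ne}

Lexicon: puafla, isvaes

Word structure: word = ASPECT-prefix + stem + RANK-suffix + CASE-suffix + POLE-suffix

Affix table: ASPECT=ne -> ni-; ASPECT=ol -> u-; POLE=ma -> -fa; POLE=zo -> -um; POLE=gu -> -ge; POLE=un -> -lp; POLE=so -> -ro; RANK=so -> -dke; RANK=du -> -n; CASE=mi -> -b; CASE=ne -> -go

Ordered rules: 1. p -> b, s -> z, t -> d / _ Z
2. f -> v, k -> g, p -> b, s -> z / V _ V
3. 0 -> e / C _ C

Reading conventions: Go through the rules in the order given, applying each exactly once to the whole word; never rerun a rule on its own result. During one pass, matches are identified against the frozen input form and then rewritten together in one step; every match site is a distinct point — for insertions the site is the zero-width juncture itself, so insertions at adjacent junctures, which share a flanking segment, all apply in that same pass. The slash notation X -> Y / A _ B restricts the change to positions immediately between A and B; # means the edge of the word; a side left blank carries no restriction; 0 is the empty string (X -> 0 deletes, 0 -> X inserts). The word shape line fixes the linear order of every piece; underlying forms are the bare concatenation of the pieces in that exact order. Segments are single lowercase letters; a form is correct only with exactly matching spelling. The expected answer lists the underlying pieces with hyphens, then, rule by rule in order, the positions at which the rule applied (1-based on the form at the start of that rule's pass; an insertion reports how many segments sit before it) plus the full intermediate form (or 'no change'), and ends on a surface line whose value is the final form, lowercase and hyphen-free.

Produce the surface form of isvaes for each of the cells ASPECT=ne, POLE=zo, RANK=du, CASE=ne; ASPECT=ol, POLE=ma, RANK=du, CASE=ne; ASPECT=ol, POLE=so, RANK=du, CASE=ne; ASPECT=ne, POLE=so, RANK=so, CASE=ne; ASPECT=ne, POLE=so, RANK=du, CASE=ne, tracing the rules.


cell ASPECT=ne, POLE=zo, RANK=du, CASE=ne:
underlying: ni-isvaes-n-go-um
1. p -> b, s -> z, t -> d / _ Z: fires at position(s) 4: niizvaesngoum
2. f -> v, k -> g, p -> b, s -> z / V _ V: no change
3. 0 -> e / C _ C: inserts after position(s) 4, 8, 9: niizevaesenegoum
surface: niizevaesenegoum

cell ASPECT=ol, POLE=ma, RANK=du, CASE=ne:
underlying: u-isvaes-n-go-fa
1. p -> b, s -> z, t -> d / _ Z: fires at position(s) 3: uizvaesngofa
2. f -> v, k -> g, p -> b, s -> z / V _ V: fires at position(s) 11: uizvaesngova
3. 0 -> e / C _ C: inserts after position(s) 3, 7, 8: uizevaesenegova
surface: uizevaesenegova

cell ASPECT=ol, POLE=so, RANK=du, CASE=ne:
underlying: u-isvaes-n-go-ro
1. p -> b, s -> z, t -> d / _ Z: fires at position(s) 3: uizvaesngoro
2. f -> v, k -> g, p -> b, s -> z / V _ V: no change
3. 0 -> e / C _ C: inserts after position(s) 3, 7, 8: uizevaesenegoro
surface: uizevaesenegoro

cell ASPECT=ne, POLE=so, RANK=so, CASE=ne:
underlying: ni-isvaes-dke-go-ro
1. p -> b, s -> z, t -> d / _ Z: fires at position(s) 4, 8: niizvaezdkegoro
2. f -> v, k -> g, p -> b, s -> z / V _ V: no change
3. 0 -> e / C _ C: inserts after position(s) 4, 8, 9: niizevaezedekegoro
surface: niizevaezedekegoro

cell ASPECT=ne, POLE=so, RANK=du, CASE=ne:
underlying: ni-isvaes-n-go-ro
1. p -> b, s -> z, t -> d / _ Z: fires at position(s) 4: niizvaesngoro
2. f -> v, k -> g, p -> b, s -> z / V _ V: no change
3. 0 -> e / C _ C: inserts after position(s) 4, 8, 9: niizevaesenegoro
surface: niizevaesenegoro


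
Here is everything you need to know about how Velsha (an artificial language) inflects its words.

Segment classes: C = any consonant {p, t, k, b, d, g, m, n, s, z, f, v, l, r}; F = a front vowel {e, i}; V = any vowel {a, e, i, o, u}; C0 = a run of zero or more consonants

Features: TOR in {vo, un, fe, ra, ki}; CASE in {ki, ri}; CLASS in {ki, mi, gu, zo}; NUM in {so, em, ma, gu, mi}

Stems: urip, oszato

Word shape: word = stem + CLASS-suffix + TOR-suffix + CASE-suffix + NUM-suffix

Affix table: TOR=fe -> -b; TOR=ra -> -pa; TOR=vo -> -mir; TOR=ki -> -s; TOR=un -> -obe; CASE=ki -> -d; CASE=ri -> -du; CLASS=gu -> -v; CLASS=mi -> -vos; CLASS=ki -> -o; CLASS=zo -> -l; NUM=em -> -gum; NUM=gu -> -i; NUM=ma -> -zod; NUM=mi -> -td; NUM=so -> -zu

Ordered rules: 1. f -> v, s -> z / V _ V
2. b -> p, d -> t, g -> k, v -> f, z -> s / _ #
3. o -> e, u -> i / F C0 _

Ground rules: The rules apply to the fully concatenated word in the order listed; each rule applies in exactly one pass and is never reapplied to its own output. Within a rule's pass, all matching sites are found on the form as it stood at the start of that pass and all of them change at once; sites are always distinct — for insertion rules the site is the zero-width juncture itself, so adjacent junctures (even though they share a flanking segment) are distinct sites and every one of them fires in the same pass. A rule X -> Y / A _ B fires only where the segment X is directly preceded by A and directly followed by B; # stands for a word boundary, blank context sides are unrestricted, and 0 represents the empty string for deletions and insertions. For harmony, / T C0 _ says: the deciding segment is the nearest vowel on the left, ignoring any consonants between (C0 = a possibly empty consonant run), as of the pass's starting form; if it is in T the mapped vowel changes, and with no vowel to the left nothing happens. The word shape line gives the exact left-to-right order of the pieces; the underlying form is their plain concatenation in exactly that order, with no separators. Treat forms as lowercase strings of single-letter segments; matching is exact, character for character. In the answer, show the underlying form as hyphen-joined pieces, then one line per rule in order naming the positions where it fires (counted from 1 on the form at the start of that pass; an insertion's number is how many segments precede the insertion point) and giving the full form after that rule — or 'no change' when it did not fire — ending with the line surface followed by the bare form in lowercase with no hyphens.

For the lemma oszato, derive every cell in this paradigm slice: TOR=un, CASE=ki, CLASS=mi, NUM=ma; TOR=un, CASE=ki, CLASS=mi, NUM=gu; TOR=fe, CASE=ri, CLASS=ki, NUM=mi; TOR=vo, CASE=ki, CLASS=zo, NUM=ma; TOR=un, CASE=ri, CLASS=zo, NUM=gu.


cell TOR=un, CASE=ki, CLASS=mi, NUM=ma:
underlying: oszato-vos-obe-d-zod
1. f -> v, s -> z / V _ V: fires at position(s) 9: oszatovozobedzod
2. b -> p, d -> t, g -> k, v -> f, z -> s / _ #: fires at position(s) 16: oszatovozobedzot
3. o -> e, u -> i / F C0 _: fires at position(s) 15: oszatovozobedzet
surface: oszatovozobedzet

cell TOR=un, CASE=ki, CLASS=mi, NUM=gu:
underlying: oszato-vos-obe-d-i
1. f -> v, s -> z / V _ V: fires at position(s) 9: oszatovozobedi
2. b -> p, d -> t, g -> k, v -> f, z -> s / _ #: no change
3. o -> e, u -> i / F C0 _: no change
surface: oszatovozobedi

cell TOR=fe, CASE=ri, CLASS=ki, NUM=mi:
underlying: oszato-o-b-du-td
1. f -> v, s -> z / V _ V: no change
2. b -> p, d -> t, g -> k, v -> f, z -> s / _ #: fires at position(s) 12: oszatoobdutt
3. o -> e, u -> i / F C0 _: no change
surface: oszatoobdutt

cell TOR=vo, CASE=ki, CLASS=zo, NUM=ma:
underlying: oszato-l-mir-d-zod
1. f -> v, s -> z / V _ V: no change
2. b -> p, d -> t, g -> k, v -> f, z -> s / _ #: fires at position(s) 14: oszatolmirdzot
3. o -> e, u -> i / F C0 _: fires at position(s) 13: oszatolmirdzet
surface: oszatolmirdzet

cell TOR=un, CASE=ri, CLASS=zo, NUM=gu:
underlying: oszato-l-obe-du-i
1. f -> v, s -> z / V _ V: no change
2. b -> p, d -> t, g -> k, v -> f, z -> s / _ #: no change
3. o -> e, u -> i / F C0 _: fires at position(s) 12: oszatolobedii
surface: oszatolobedii


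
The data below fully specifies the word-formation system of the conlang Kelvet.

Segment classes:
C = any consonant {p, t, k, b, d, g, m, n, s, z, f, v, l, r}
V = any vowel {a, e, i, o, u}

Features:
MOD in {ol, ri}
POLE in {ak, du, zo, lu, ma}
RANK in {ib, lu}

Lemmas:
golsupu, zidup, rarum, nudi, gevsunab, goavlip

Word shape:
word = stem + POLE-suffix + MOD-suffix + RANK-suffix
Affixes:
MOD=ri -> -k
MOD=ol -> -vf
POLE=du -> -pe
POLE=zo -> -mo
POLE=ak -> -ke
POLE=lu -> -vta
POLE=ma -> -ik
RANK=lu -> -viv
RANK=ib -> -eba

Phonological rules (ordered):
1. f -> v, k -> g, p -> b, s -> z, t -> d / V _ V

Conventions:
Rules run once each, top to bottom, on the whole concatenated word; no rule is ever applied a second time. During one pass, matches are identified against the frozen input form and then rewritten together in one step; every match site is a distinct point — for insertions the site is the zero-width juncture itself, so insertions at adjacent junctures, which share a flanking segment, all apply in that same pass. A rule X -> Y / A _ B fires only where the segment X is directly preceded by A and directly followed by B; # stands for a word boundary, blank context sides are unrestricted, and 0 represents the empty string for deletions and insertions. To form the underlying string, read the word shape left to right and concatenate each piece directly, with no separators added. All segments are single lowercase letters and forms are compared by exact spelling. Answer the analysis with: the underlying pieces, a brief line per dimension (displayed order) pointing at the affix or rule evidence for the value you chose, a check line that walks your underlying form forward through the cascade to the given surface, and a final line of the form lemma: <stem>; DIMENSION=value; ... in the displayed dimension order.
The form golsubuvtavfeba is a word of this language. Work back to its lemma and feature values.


underlying: golsupu-vta-vf-eba
MOD=ol - signalled by the affix -vf
POLE=lu - signalled by the affix -vta
RANK=ib - signalled by the affix -eba
check: golsupuvtavfeba -> golsubuvtavfeba
lemma: golsupu; MOD=ol; POLE=lu; RANK=ib


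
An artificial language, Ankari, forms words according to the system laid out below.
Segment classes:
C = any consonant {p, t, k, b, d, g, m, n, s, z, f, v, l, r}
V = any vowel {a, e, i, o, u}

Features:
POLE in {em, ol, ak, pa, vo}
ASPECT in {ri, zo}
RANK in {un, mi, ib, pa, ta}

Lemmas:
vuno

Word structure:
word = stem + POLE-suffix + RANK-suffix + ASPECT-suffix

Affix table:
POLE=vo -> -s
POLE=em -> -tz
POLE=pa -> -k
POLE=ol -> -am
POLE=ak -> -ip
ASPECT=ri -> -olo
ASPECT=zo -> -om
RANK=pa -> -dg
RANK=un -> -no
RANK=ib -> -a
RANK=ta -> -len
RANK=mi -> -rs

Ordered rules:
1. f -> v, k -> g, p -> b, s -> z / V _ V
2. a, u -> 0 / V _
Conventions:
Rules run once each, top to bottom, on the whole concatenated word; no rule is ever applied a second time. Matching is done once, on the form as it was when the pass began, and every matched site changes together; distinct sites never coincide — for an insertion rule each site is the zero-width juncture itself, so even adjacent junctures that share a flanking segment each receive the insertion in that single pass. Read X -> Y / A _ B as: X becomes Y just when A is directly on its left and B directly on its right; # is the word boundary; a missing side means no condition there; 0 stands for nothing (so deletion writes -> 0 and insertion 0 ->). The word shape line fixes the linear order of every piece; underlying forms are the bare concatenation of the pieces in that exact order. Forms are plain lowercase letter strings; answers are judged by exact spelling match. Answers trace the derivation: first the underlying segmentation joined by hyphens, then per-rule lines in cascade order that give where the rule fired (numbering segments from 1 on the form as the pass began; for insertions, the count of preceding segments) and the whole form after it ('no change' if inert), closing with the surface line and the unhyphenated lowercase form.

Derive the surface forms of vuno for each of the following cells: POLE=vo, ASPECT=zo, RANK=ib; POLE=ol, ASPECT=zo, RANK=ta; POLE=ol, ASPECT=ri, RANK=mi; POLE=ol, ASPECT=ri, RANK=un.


cell POLE=vo, ASPECT=zo, RANK=ib:
underlying: vuno-s-a-om
1. f -> v, k -> g, p -> b, s -> z / V _ V: fires at position(s) 5: vunozaom
2. a, u -> 0 / V _: no change
surface: vunozaom

cell POLE=ol, ASPECT=zo, RANK=ta:
underlying: vuno-am-len-om
1. f -> v, k -> g, p -> b, s -> z / V _ V: no change
2. a, u -> 0 / V _: fires at position(s) 5: vunomlenom
surface: vunomlenom

cell POLE=ol, ASPECT=ri, RANK=mi:
underlying: vuno-am-rs-olo
1. f -> v, k -> g, p -> b, s -> z / V _ V: no change
2. a, u -> 0 / V _: fires at position(s) 5: vunomrsolo
surface: vunomrsolo

cell POLE=ol, ASPECT=ri, RANK=un:
underlying: vuno-am-no-olo
1. f -> v, k -> g, p -> b, s -> z / V _ V: no change
2. a, u -> 0 / V _: fires at position(s) 5: vunomnoolo
surface: vunomnoolo


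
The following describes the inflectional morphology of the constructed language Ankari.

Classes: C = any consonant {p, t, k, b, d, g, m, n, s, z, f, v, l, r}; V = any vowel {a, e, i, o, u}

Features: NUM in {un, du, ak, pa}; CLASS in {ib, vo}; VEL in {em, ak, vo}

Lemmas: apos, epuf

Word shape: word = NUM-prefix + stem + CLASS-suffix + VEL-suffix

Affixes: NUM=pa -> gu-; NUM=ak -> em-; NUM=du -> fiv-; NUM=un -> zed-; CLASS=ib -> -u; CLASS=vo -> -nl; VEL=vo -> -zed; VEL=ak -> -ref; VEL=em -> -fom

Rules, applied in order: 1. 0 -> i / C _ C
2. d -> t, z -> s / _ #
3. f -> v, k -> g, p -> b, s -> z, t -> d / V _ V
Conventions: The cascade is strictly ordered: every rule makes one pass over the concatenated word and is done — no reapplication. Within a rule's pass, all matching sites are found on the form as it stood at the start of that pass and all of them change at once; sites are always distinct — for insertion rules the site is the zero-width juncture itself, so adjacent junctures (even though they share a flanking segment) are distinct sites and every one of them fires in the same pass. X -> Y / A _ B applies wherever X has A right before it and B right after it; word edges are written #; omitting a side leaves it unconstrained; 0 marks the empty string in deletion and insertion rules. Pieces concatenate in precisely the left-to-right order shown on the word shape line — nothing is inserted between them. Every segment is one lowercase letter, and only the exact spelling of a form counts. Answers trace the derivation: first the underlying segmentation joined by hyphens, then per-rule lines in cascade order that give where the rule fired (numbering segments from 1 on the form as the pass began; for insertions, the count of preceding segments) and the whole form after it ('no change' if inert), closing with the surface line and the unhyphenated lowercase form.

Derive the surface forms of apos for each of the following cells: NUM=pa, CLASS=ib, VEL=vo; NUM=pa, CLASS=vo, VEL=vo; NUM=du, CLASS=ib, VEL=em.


cell NUM=pa, CLASS=ib, VEL=vo:
underlying: gu-apos-u-zed
1. 0 -> i / C _ C: no change
2. d -> t, z -> s / _ #: fires at position(s) 10: guaposuzet
3. f -> v, k -> g, p -> b, s -> z, t -> d / V _ V: fires at position(s) 4, 6: guabozuzet
surface: guabozuzet

cell NUM=pa, CLASS=vo, VEL=vo:
underlying: gu-apos-nl-zed
1. 0 -> i / C _ C: inserts after position(s) 6, 7, 8: guaposinilized
2. d -> t, z -> s / _ #: fires at position(s) 14: guaposinilizet
3. f -> v, k -> g, p -> b, s -> z, t -> d / V _ V: fires at position(s) 4, 6: guabozinilizet
surface: guabozinilizet

cell NUM=du, CLASS=ib, VEL=em:
underlying: fiv-apos-u-fom
1. 0 -> i / C _ C: no change
2. d -> t, z -> s / _ #: no change
3. f -> v, k -> g, p -> b, s -> z, t -> d / V _ V: fires at position(s) 5, 7, 9: fivabozuvom
surface: fivabozuvom


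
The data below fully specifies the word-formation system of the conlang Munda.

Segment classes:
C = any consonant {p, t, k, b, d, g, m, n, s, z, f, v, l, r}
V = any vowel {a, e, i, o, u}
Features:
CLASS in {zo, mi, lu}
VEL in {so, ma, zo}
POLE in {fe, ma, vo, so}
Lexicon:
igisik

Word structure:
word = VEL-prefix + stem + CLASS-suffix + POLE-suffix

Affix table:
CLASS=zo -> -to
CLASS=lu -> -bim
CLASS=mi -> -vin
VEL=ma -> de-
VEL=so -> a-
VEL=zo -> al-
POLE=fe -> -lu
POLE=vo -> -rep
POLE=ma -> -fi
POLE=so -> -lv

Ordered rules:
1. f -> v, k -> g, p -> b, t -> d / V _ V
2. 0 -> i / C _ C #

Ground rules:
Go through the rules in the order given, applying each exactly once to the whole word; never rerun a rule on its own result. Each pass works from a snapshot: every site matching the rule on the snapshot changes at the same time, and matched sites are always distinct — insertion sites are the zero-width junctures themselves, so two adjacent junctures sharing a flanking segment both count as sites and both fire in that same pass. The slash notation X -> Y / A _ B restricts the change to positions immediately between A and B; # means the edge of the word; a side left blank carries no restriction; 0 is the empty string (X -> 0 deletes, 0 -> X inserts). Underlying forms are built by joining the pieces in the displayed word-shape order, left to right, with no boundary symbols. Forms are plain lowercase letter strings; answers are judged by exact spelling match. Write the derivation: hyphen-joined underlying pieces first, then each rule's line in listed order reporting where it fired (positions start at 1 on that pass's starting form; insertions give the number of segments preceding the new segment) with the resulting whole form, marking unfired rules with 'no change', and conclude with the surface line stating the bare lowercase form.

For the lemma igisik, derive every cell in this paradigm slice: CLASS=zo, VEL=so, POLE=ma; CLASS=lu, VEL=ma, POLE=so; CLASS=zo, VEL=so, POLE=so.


cell CLASS=zo, VEL=so, POLE=ma:
underlying: a-igisik-to-fi
1. f -> v, k -> g, p -> b, t -> d / V _ V: fires at position(s) 10: aigisiktovi
2. 0 -> i / C _ C #: no change
surface: aigisiktovi

cell CLASS=lu, VEL=ma, POLE=so:
underlying: de-igisik-bim-lv
1. f -> v, k -> g, p -> b, t -> d / V _ V: no change
2. 0 -> i / C _ C #: inserts after position(s) 12: deigisikbimliv
surface: deigisikbimliv

cell CLASS=zo, VEL=so, POLE=so:
underlying: a-igisik-to-lv
1. f -> v, k -> g, p -> b, t -> d / V _ V: no change
2. 0 -> i / C _ C #: inserts after position(s) 10: aigisiktoliv
surface: aigisiktoliv


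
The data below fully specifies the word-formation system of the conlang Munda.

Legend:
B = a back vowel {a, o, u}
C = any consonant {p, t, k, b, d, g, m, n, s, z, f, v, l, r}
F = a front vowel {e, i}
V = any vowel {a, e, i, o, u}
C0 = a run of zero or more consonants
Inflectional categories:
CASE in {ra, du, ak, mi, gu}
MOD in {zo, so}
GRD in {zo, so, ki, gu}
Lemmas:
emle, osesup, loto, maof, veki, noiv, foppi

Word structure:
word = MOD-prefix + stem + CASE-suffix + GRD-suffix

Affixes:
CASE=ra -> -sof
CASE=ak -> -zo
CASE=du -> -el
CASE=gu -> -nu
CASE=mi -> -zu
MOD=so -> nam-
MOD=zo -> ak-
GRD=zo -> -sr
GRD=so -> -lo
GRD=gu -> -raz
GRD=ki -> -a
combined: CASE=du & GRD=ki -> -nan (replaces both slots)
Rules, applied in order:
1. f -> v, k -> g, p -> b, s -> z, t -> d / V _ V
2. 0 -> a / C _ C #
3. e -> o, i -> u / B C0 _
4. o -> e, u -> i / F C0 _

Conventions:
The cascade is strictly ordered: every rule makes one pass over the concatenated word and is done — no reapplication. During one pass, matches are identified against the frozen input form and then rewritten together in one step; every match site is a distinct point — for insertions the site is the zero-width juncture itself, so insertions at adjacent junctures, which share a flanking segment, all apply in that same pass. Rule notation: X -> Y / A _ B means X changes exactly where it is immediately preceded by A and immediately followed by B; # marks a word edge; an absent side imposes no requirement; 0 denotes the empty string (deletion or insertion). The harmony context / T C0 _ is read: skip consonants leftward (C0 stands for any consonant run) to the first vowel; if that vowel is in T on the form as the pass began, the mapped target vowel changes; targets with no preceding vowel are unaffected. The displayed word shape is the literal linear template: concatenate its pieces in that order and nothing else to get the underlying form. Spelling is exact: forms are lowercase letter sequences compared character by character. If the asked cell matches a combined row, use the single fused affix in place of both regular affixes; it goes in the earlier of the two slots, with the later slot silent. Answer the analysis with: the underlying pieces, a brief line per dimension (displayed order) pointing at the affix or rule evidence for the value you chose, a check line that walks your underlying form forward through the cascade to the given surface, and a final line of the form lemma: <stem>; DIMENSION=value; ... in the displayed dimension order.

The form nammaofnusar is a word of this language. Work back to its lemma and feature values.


underlying: nam-maof-nu-sr
CASE=gu - signalled by the affix -nu
MOD=so - signalled by the affix nam-
GRD=zo - signalled by the affix -sr
check: nammaofnusr -> nammaofnusr -> nammaofnusar -> nammaofnusar -> nammaofnusar
lemma: maof; CASE=gu; MOD=so; GRD=zo


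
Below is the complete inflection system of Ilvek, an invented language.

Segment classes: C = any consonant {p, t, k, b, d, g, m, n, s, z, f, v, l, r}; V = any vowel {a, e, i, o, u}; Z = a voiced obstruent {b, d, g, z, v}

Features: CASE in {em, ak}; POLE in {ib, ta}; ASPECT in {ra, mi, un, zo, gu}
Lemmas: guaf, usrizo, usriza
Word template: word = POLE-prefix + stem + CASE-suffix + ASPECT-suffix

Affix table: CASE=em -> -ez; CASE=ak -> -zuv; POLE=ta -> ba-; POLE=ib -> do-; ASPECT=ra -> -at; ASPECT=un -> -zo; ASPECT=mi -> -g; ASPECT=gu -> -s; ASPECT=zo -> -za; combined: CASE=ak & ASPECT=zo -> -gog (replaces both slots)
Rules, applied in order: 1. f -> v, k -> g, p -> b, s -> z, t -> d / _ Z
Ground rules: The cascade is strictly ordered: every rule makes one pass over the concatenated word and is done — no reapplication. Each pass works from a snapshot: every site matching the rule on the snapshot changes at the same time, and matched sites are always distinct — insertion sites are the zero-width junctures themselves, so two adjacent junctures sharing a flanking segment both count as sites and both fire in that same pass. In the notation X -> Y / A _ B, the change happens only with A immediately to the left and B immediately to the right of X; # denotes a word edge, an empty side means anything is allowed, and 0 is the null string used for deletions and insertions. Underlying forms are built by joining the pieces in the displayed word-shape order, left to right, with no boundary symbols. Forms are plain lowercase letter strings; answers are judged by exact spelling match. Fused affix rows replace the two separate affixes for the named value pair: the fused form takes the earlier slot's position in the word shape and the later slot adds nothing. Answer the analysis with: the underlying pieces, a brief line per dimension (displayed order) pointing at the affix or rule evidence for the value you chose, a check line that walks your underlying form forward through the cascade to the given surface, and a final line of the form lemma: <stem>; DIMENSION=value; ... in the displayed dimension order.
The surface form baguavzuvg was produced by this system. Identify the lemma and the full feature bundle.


underlying: ba-guaf-zuv-g
CASE=ak - signalled by the affix -zuv
POLE=ta - signalled by the affix ba-
ASPECT=mi - signalled by the affix -g
check: baguafzuvg -> baguavzuvg
lemma: guaf; CASE=ak; POLE=ta; ASPECT=mi


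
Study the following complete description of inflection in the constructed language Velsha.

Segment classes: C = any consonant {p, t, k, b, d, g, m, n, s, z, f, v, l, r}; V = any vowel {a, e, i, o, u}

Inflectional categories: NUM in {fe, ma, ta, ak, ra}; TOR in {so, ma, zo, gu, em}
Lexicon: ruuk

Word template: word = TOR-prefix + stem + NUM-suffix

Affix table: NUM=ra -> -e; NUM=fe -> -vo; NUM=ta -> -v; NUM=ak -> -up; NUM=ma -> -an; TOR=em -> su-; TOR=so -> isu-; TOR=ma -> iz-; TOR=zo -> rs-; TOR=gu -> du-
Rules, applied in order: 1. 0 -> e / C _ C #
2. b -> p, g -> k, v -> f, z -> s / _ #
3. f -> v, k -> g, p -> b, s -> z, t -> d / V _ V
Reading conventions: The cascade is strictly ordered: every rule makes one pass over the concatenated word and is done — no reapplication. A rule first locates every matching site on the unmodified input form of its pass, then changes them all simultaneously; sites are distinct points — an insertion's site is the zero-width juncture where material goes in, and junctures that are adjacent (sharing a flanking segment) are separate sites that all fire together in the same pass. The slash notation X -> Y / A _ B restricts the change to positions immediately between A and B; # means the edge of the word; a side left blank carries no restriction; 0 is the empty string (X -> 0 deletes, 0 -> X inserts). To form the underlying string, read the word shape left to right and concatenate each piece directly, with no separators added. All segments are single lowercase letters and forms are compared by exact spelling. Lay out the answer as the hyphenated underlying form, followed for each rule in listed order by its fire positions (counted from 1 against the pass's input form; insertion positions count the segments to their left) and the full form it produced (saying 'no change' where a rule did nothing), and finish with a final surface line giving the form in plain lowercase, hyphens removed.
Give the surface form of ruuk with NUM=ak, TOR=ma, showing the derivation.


underlying: iz-ruuk-up
1. 0 -> e / C _ C #: no change
2. b -> p, g -> k, v -> f, z -> s / _ #: no change
3. f -> v, k -> g, p -> b, s -> z, t -> d / V _ V: fires at position(s) 6: izruugup
surface: izruugup


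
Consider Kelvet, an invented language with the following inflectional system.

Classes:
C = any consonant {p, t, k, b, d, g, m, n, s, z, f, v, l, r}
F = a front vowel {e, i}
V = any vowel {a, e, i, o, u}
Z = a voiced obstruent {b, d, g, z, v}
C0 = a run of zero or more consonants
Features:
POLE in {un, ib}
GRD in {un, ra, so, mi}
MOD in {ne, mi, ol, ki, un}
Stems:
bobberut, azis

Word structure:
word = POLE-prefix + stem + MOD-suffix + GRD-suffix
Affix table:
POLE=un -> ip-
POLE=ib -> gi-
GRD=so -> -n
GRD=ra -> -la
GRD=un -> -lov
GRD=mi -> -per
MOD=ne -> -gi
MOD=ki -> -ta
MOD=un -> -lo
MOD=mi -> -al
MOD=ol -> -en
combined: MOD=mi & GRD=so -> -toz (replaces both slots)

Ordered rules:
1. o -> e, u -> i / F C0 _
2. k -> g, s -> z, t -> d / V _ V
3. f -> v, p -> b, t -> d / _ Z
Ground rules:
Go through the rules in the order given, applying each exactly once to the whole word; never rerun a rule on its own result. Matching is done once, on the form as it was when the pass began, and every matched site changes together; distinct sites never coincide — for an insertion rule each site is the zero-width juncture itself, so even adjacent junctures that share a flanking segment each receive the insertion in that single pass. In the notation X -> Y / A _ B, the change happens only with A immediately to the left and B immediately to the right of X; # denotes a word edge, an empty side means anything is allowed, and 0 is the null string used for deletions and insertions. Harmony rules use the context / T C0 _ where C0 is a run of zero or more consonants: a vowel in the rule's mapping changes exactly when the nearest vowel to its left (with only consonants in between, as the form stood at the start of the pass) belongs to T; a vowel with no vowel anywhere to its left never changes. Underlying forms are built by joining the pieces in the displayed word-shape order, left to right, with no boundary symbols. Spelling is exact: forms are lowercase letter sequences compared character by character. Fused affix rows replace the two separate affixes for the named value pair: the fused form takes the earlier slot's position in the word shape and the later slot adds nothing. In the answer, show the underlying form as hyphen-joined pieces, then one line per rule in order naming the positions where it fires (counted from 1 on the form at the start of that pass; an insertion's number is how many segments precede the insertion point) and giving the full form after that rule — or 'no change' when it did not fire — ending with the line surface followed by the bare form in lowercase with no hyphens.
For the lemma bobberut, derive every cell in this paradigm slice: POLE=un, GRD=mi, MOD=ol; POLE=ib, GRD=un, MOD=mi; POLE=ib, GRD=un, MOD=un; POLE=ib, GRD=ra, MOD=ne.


cell POLE=un, GRD=mi, MOD=ol:
underlying: ip-bobberut-en-per
1. o -> e, u -> i / F C0 _: fires at position(s) 4, 9: ipbebberitenper
2. k -> g, s -> z, t -> d / V _ V: fires at position(s) 10: ipbebberidenper
3. f -> v, p -> b, t -> d / _ Z: fires at position(s) 2: ibbebberidenper
surface: ibbebberidenper

cell POLE=ib, GRD=un, MOD=mi:
underlying: gi-bobberut-al-lov
1. o -> e, u -> i / F C0 _: fires at position(s) 4, 9: gibebberitallov
2. k -> g, s -> z, t -> d / V _ V: fires at position(s) 10: gibebberidallov
3. f -> v, p -> b, t -> d / _ Z: no change
surface: gibebberidallov

cell POLE=ib, GRD=un, MOD=un:
underlying: gi-bobberut-lo-lov
1. o -> e, u -> i / F C0 _: fires at position(s) 4, 9: gibebberitlolov
2. k -> g, s -> z, t -> d / V _ V: no change
3. f -> v, p -> b, t -> d / _ Z: no change
surface: gibebberitlolov

cell POLE=ib, GRD=ra, MOD=ne:
underlying: gi-bobberut-gi-la
1. o -> e, u -> i / F C0 _: fires at position(s) 4, 9: gibebberitgila
2. k -> g, s -> z, t -> d / V _ V: no change
3. f -> v, p -> b, t -> d / _ Z: fires at position(s) 10: gibebberidgila
surface: gibebberidgila


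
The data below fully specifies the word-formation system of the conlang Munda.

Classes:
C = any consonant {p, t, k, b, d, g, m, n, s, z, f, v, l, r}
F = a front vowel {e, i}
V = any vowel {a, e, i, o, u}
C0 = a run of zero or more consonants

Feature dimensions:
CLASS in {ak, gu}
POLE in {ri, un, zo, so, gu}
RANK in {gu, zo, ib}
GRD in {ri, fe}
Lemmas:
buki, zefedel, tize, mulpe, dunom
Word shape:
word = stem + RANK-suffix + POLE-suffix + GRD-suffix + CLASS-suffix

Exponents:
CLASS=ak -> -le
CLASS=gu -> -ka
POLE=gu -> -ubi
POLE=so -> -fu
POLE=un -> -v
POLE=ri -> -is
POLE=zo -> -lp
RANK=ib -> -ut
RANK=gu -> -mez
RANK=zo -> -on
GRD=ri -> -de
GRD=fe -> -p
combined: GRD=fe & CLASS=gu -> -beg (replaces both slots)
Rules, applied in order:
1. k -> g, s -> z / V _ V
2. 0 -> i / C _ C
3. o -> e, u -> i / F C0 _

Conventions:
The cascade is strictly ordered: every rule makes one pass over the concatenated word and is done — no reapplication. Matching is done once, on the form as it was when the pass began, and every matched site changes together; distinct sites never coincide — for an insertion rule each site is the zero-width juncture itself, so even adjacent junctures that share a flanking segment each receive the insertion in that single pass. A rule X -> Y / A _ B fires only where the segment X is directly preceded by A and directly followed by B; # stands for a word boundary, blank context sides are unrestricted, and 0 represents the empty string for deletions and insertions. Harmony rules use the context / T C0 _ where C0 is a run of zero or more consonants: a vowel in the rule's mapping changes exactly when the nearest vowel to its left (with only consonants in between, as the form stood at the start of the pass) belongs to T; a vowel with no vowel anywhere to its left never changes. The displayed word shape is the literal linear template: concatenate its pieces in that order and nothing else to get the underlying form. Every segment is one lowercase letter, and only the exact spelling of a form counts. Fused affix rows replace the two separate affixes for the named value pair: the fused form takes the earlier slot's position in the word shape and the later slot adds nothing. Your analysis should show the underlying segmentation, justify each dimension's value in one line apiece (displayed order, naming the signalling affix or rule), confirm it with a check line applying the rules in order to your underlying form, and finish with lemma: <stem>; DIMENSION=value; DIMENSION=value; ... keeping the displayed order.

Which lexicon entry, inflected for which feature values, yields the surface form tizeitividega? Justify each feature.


underlying: tize-ut-v-de-ka
CLASS=gu - signalled by the affix -ka
POLE=un - signalled by the affix -v
RANK=ib - signalled by the affix -ut
GRD=ri - signalled by the affix -de
check: tizeutvdeka -> tizeutvdega -> tizeutividega -> tizeitividega
lemma: tize; CLASS=gu; POLE=un; RANK=ib; GRD=ri


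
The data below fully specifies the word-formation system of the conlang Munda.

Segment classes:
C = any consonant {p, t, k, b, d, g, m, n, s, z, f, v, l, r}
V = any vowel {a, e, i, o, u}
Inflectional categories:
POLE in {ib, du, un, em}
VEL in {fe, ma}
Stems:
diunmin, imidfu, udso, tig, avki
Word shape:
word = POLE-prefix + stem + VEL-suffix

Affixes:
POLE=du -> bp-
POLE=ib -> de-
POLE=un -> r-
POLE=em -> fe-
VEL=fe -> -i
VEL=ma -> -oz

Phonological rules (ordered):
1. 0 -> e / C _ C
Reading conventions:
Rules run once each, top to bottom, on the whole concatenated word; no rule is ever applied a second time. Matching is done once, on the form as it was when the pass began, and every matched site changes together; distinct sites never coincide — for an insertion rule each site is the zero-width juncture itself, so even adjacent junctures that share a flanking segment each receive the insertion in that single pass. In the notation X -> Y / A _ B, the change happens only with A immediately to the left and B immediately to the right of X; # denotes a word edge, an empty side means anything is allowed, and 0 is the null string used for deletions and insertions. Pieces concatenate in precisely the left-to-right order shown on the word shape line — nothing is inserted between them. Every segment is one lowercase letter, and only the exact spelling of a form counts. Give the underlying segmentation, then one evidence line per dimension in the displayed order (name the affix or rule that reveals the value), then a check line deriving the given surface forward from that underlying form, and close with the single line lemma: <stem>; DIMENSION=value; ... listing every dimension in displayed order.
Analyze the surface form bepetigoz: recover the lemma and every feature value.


underlying: bp-tig-oz
POLE=du - signalled by the affix bp-
VEL=ma - signalled by the affix -oz
check: bptigoz -> bepetigoz
lemma: tig; POLE=du; VEL=ma
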